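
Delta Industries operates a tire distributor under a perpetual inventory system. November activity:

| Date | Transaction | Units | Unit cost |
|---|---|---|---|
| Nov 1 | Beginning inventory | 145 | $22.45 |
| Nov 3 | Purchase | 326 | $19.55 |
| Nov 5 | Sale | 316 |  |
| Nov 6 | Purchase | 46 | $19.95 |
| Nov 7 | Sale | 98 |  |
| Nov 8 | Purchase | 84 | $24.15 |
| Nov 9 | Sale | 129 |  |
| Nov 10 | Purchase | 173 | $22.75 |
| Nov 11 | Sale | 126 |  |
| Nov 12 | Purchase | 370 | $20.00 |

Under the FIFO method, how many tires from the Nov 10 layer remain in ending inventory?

105

Nov 5, 316 sold [FIFO — oldest first]: 145 @ $22.45 + 171 @ $19.55 = $6,598.30
Nov 7, 98 sold [FIFO — oldest first]: 98 @ $19.55 = $1,915.90
Nov 9, 129 sold [FIFO — oldest first]: 57 @ $19.55 + 46 @ $19.95 + 26 @ $24.15 = $2,659.95
Nov 11, 126 sold [FIFO — oldest first]: 58 @ $24.15 + 68 @ $22.75 = $2,947.70
Total COGS = $6,598.30 + $1,915.90 + $2,659.95 + $2,947.70 = $14,121.85
Ending inventory: 105 @ $22.75 + 370 @ $20.00 = $9,788.75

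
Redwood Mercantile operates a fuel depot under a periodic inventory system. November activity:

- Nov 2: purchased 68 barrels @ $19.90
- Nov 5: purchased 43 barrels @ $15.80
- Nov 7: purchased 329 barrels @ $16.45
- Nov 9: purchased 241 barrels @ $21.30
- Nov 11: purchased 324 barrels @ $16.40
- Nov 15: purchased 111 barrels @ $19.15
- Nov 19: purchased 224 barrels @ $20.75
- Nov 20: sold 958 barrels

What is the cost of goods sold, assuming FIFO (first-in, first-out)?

Nov 20, 958 sold [FIFO — oldest first]: 68 @ $19.90 + 43 @ $15.80 + 329 @ $16.45 + 241 @ $21.30 + 277 @ $16.40 = $17,120.75
Ending inventory: 47 @ $16.40 + 111 @ $19.15 + 224 @ $20.75 = $7,544.45

COGS = $17,120.75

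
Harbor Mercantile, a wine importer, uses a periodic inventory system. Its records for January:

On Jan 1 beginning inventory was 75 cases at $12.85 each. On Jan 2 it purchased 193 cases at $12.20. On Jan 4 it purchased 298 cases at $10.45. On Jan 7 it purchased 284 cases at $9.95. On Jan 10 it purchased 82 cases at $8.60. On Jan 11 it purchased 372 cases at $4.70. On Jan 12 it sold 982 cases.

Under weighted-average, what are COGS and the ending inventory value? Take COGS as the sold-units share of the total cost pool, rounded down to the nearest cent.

COGS = $8,819.81; ending inventory = $2,892.04

Jan 12, sell 982: 982/1304 × $11,711.85 → $8,819.81
Ending inventory (cost pool remaining) = $2,892.04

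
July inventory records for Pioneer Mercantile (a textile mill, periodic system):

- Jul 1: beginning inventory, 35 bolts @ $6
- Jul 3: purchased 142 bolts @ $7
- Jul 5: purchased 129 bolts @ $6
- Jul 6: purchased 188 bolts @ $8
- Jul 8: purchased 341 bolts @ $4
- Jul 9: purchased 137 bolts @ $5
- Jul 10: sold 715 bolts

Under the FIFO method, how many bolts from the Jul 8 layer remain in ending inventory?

120

Jul 10, 715 sold [FIFO — oldest first]: 35 @ $6 + 142 @ $7 + 129 @ $6 + 188 @ $8 + 221 @ $4 = $4,366
Ending inventory: 120 @ $4 + 137 @ $5 = $1,165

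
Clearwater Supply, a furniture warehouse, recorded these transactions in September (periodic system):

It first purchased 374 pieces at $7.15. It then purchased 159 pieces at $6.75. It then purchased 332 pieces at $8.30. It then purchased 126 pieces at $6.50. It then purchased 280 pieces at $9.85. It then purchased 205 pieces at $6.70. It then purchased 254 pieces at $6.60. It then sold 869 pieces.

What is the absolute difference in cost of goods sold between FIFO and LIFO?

$131.15

FIFO COGS: 374 @ $7.15 + 159 @ $6.75 + 332 @ $8.30 + 4 @ $6.50 = $6,528.95
LIFO COGS: 254 @ $6.60 + 205 @ $6.70 + 280 @ $9.85 + 126 @ $6.50 + 4 @ $8.30 = $6,660.10
Difference = |$6,528.95 − $6,660.10| = $131.15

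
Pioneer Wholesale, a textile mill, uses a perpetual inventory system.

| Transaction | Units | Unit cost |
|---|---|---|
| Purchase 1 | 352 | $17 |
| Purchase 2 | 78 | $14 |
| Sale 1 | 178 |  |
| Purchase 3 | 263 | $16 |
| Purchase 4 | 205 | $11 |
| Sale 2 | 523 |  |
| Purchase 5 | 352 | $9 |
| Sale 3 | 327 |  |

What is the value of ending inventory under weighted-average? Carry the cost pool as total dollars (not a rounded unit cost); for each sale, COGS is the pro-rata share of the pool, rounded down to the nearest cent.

Ending inventory = $2,454.94

After Purchase 1: 352 on hand, pool $5,984.00 (≈ $17.0000 each)
After Purchase 2: 430 on hand, pool $7,076.00 (≈ $16.4558 each)
Sale 1, sell 178: 178/430 × $7,076.00 → $2,929.13
After Purchase 3: 515 on hand, pool $8,354.87 (≈ $16.2230 each)
After Purchase 4: 720 on hand, pool $10,609.87 (≈ $14.7359 each)
Sale 2, sell 523: 523/720 × $10,609.87 → $7,706.89
After Purchase 5: 549 on hand, pool $6,070.98 (≈ $11.0583 each)
Sale 3, sell 327: 327/549 × $6,070.98 → $3,616.04
Total COGS = $2,929.13 + $7,706.89 + $3,616.04 = $14,252.06
Ending inventory (cost pool remaining) = $2,454.94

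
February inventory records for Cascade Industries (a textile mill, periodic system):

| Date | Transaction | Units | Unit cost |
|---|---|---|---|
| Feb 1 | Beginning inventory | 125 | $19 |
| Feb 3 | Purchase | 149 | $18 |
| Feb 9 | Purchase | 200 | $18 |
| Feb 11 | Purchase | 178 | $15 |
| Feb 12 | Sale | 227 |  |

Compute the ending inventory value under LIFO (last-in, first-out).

Feb 12, 227 sold [LIFO — newest first]: 178 @ $15 + 49 @ $18 = $3,552
Ending inventory: 125 @ $19 + 149 @ $18 + 151 @ $18 = $7,775

Ending inventory = $7,775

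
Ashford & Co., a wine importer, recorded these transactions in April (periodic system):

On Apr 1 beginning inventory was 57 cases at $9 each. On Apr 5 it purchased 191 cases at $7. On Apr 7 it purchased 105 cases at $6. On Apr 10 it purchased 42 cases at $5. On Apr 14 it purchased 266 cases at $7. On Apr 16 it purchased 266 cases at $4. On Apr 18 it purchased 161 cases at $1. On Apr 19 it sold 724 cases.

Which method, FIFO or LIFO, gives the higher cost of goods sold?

FIFO COGS: 57 @ $9 + 191 @ $7 + 105 @ $6 + 42 @ $5 + 266 @ $7 + 63 @ $4 = $4,804
LIFO COGS: 161 @ $1 + 266 @ $4 + 266 @ $7 + 31 @ $5 = $3,242

FIFO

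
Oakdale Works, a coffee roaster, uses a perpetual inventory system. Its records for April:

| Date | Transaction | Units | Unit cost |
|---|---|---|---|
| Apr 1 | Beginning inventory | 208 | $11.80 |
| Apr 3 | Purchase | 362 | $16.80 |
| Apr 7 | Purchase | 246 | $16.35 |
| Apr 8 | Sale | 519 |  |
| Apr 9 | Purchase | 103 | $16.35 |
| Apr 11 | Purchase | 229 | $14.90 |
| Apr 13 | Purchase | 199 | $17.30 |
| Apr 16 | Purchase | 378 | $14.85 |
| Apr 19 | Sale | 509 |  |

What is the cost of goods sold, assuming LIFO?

Apr 8, 519 sold [LIFO — newest first]: 246 @ $16.35 + 273 @ $16.80 = $8,608.50
Apr 19, 509 sold [LIFO — newest first]: 378 @ $14.85 + 131 @ $17.30 = $7,879.60
Total COGS = $8,608.50 + $7,879.60 = $16,488.10
Ending inventory: 208 @ $11.80 + 89 @ $16.80 + 103 @ $16.35 + 229 @ $14.90 + 68 @ $17.30 = $10,222.15

COGS = $16,488.10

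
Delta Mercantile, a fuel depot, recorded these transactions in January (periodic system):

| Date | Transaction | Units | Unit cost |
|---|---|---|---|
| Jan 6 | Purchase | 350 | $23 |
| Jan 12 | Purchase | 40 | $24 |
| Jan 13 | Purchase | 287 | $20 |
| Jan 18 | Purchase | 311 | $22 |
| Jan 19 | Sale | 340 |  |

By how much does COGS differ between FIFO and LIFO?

FIFO COGS: 340 @ $23 = $7,820
LIFO COGS: 311 @ $22 + 29 @ $20 = $7,422
Difference = |$7,820 − $7,422| = $398

$398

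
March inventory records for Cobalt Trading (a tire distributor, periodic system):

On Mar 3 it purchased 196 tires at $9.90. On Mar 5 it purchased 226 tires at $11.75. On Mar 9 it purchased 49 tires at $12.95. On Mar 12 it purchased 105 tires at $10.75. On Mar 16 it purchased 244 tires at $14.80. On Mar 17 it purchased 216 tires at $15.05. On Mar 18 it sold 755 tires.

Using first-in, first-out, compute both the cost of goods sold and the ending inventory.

COGS = $9,008.40; ending inventory = $4,212.80

Mar 18, 755 sold [FIFO — oldest first]: 196 @ $9.90 + 226 @ $11.75 + 49 @ $12.95 + 105 @ $10.75 + 179 @ $14.80 = $9,008.40
Ending inventory: 65 @ $14.80 + 216 @ $15.05 = $4,212.80
Check: goods available $13,221.20 = COGS $9,008.40 + ending $4,212.80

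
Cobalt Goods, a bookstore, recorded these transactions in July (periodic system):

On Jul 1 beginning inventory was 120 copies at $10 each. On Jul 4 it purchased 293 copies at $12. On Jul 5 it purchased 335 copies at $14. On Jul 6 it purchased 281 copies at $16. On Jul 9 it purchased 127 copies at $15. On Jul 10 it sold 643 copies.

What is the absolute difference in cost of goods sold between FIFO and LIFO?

FIFO COGS: 120 @ $10 + 293 @ $12 + 230 @ $14 = $7,936
LIFO COGS: 127 @ $15 + 281 @ $16 + 235 @ $14 = $9,691
Difference = |$7,936 − $9,691| = $1,755

$1,755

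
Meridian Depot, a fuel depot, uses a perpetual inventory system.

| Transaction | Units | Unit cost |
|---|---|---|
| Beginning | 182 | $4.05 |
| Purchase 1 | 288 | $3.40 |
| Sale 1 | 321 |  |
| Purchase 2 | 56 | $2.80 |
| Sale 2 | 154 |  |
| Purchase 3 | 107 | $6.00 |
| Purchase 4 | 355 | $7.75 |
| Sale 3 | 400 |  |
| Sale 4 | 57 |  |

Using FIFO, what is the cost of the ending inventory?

Sale 1 (321) [FIFO — oldest first]: 182 @ $4.05 + 139 @ $3.40 = $1,209.70
Sale 2 (154) [FIFO — oldest first]: 149 @ $3.40 + 5 @ $2.80 = $520.60
Sale 3 (400) [FIFO — oldest first]: 51 @ $2.80 + 107 @ $6.00 + 242 @ $7.75 = $2,660.30
Sale 4 (57) [FIFO — oldest first]: 57 @ $7.75 = $441.75
Total COGS = $1,209.70 + $520.60 + $2,660.30 + $441.75 = $4,832.35
Ending inventory: 56 @ $7.75 = $434.00

Ending inventory = $434.00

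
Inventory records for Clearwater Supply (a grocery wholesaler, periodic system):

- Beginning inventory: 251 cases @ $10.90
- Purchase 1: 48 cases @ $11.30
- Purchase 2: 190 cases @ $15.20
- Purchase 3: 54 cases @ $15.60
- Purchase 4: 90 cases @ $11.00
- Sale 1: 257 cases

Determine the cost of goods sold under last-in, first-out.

COGS = $3,550.00

Sale 1 (257) [LIFO — newest first]: 90 @ $11.00 + 54 @ $15.60 + 113 @ $15.20 = $3,550.00
Ending inventory: 251 @ $10.90 + 48 @ $11.30 + 77 @ $15.20 = $4,448.70
Check: goods available $7,998.70 = COGS $3,550.00 + ending $4,448.70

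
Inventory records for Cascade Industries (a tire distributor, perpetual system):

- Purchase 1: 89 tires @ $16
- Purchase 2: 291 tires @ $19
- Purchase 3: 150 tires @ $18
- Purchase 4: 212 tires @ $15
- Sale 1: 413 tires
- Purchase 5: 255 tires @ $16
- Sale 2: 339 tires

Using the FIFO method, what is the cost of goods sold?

Sale 1 (413) [FIFO — oldest first]: 89 @ $16 + 291 @ $19 + 33 @ $18 = $7,547
Sale 2 (339) [FIFO — oldest first]: 117 @ $18 + 212 @ $15 + 10 @ $16 = $5,446
Total COGS = $7,547 + $5,446 = $12,993
Ending inventory: 245 @ $16 = $3,920

COGS = $12,993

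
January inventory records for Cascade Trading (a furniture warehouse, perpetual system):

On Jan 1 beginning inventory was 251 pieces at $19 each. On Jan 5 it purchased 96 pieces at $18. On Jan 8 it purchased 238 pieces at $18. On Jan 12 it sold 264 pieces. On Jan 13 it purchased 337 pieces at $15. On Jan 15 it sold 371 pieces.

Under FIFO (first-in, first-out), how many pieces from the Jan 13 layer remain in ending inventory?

Jan 12, 264 sold [FIFO — oldest first]: 251 @ $19 + 13 @ $18 = $5,003
Jan 15, 371 sold [FIFO — oldest first]: 83 @ $18 + 238 @ $18 + 50 @ $15 = $6,528
Total COGS = $5,003 + $6,528 = $11,531
Ending inventory: 287 @ $15 = $4,305
Check: goods available $15,836 = COGS $11,531 + ending $4,305

287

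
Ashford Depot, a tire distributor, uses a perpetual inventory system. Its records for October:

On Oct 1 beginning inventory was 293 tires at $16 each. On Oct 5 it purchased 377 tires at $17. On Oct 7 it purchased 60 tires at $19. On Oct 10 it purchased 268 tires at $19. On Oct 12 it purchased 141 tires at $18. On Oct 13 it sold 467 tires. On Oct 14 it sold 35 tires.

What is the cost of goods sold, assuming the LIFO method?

COGS = $9,331

Oct 13, 467 sold [LIFO — newest first]: 141 @ $18 + 268 @ $19 + 58 @ $19 = $8,732
Oct 14, 35 sold [LIFO — newest first]: 2 @ $19 + 33 @ $17 = $599
Total COGS = $8,732 + $599 = $9,331
Ending inventory: 293 @ $16 + 344 @ $17 = $10,536
Check: goods available $19,867 = COGS $9,331 + ending $10,536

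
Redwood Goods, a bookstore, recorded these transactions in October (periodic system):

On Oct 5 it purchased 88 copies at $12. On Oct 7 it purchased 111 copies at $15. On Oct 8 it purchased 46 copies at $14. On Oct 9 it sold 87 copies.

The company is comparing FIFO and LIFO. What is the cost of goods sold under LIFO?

COGS = $1,259

FIFO COGS: 87 @ $12 = $1,044
LIFO COGS: 46 @ $14 + 41 @ $15 = $1,259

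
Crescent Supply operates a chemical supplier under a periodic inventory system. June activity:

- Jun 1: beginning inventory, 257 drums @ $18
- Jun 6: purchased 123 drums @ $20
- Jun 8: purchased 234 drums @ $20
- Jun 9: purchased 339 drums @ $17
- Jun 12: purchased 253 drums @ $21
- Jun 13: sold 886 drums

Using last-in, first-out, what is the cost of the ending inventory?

Jun 13, 886 sold [LIFO — newest first]: 253 @ $21 + 339 @ $17 + 234 @ $20 + 60 @ $20 = $16,956
Ending inventory: 257 @ $18 + 63 @ $20 = $5,886

Ending inventory = $5,886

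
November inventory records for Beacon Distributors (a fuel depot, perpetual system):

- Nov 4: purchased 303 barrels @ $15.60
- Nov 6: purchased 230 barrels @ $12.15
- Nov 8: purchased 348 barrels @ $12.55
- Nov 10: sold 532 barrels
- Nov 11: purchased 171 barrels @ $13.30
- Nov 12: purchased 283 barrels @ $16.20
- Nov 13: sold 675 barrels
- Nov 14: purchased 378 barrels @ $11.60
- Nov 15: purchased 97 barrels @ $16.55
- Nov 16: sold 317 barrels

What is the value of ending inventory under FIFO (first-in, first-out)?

Nov 10, 532 sold [FIFO — oldest first]: 303 @ $15.60 + 229 @ $12.15 = $7,509.15
Nov 13, 675 sold [FIFO — oldest first]: 1 @ $12.15 + 348 @ $12.55 + 171 @ $13.30 + 155 @ $16.20 = $9,164.85
Nov 16, 317 sold [FIFO — oldest first]: 128 @ $16.20 + 189 @ $11.60 = $4,266.00
Total COGS = $7,509.15 + $9,164.85 + $4,266.00 = $20,940.00
Ending inventory: 189 @ $11.60 + 97 @ $16.55 = $3,797.75

Ending inventory = $3,797.75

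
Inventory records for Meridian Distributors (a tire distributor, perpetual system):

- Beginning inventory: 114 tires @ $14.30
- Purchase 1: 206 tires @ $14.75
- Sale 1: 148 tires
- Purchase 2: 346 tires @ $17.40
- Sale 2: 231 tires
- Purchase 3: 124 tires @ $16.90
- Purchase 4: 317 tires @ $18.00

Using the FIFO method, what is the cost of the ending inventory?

Ending inventory = $12,795.40

Sale 1 (148) [FIFO — oldest first]: 114 @ $14.30 + 34 @ $14.75 = $2,131.70
Sale 2 (231) [FIFO — oldest first]: 172 @ $14.75 + 59 @ $17.40 = $3,563.60
Total COGS = $2,131.70 + $3,563.60 = $5,695.30
Ending inventory: 287 @ $17.40 + 124 @ $16.90 + 317 @ $18.00 = $12,795.40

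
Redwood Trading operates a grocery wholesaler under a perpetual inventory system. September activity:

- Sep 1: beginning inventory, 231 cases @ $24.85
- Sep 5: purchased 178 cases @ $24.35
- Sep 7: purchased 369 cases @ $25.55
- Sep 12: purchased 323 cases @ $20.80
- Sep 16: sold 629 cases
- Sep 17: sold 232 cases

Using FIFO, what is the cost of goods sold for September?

Sep 16, 629 sold [FIFO — oldest first]: 231 @ $24.85 + 178 @ $24.35 + 220 @ $25.55 = $15,695.65
Sep 17, 232 sold [FIFO — oldest first]: 149 @ $25.55 + 83 @ $20.80 = $5,533.35
Total COGS = $15,695.65 + $5,533.35 = $21,229.00
Ending inventory: 240 @ $20.80 = $4,992.00
Check: goods available $26,221.00 = COGS $21,229.00 + ending $4,992.00

COGS = $21,229.00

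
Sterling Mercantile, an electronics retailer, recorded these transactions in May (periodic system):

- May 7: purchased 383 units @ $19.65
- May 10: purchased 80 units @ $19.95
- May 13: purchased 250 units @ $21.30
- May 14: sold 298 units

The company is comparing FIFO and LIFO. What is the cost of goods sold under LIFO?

COGS = $6,282.60

FIFO COGS: 298 @ $19.65 = $5,855.70
LIFO COGS: 250 @ $21.30 + 48 @ $19.95 = $6,282.60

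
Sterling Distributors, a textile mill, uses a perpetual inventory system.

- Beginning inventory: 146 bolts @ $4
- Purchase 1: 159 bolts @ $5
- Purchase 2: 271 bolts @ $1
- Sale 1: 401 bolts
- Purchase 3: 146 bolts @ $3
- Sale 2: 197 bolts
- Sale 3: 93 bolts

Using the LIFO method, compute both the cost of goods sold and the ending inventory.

COGS = $1,964; ending inventory = $124

Sale 1 (401) [LIFO — newest first]: 271 @ $1 + 130 @ $5 = $921
Sale 2 (197) [LIFO — newest first]: 146 @ $3 + 29 @ $5 + 22 @ $4 = $671
Sale 3 (93) [LIFO — newest first]: 93 @ $4 = $372
Total COGS = $921 + $671 + $372 = $1,964
Ending inventory: 31 @ $4 = $124
Check: goods available $2,088 = COGS $1,964 + ending $124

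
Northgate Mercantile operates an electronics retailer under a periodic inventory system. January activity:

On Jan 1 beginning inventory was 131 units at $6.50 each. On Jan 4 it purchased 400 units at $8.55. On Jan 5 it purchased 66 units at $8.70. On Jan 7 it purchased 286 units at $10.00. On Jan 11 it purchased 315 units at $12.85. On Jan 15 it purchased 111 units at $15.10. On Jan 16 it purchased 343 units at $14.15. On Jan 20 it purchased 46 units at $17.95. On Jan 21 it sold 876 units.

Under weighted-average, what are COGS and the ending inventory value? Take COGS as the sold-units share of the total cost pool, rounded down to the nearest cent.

Jan 21, sell 876: 876/1698 × $19,108.70 → $9,858.19
Ending inventory (cost pool remaining) = $9,250.51

COGS = $9,858.19; ending inventory = $9,250.51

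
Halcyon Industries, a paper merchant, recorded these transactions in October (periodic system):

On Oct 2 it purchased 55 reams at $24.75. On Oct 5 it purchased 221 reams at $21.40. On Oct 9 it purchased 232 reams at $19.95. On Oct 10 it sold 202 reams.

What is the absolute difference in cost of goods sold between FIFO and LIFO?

$477.15

FIFO COGS: 55 @ $24.75 + 147 @ $21.40 = $4,507.05
LIFO COGS: 202 @ $19.95 = $4,029.90
Difference = |$4,507.05 − $4,029.90| = $477.15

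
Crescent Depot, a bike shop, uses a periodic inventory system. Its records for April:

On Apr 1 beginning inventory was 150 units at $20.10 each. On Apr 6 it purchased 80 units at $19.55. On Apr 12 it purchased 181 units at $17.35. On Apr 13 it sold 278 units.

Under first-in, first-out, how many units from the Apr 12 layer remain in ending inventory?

133

Apr 13, 278 sold [FIFO — oldest first]: 150 @ $20.10 + 80 @ $19.55 + 48 @ $17.35 = $5,411.80
Ending inventory: 133 @ $17.35 = $2,307.55
Check: goods available $7,719.35 = COGS $5,411.80 + ending $2,307.55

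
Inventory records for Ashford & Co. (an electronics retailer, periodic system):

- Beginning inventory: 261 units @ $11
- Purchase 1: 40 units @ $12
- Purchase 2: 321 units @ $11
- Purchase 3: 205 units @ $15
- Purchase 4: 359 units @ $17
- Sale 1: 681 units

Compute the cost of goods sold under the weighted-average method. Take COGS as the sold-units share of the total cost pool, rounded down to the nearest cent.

COGS = $9,221.63

Sale 1, sell 681: 681/1186 × $16,060.00 → $9,221.63
Ending inventory (cost pool remaining) = $6,838.37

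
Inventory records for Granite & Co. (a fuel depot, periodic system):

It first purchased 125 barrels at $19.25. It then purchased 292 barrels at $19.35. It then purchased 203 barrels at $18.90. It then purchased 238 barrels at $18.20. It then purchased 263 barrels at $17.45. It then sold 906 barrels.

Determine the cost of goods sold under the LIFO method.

COGS = $16,666.35

Sale 1 (906) [LIFO — newest first]: 263 @ $17.45 + 238 @ $18.20 + 203 @ $18.90 + 202 @ $19.35 = $16,666.35
Ending inventory: 125 @ $19.25 + 90 @ $19.35 = $4,147.75
Check: goods available $20,814.10 = COGS $16,666.35 + ending $4,147.75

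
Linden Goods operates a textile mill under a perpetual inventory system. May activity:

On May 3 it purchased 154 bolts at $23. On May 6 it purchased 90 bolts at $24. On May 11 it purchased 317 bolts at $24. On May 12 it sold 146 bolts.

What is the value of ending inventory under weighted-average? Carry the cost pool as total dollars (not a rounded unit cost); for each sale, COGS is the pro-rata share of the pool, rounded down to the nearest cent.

Ending inventory = $9,846.08

After May 3: 154 on hand, pool $3,542.00 (≈ $23.0000 each)
After May 6: 244 on hand, pool $5,702.00 (≈ $23.3689 each)
After May 11: 561 on hand, pool $13,310.00 (≈ $23.7255 each)
May 12, sell 146: 146/561 × $13,310.00 → $3,463.92
Ending inventory (cost pool remaining) = $9,846.08
Check: goods available $13,310.00 = COGS $3,463.92 + ending $9,846.08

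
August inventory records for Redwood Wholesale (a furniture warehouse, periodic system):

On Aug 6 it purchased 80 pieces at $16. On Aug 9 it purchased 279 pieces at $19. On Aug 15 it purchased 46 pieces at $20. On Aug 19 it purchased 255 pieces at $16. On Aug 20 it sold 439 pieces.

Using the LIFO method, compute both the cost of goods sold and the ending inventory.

COGS = $7,622; ending inventory = $3,959

Aug 20, 439 sold [LIFO — newest first]: 255 @ $16 + 46 @ $20 + 138 @ $19 = $7,622
Ending inventory: 80 @ $16 + 141 @ $19 = $3,959
Check: goods available $11,581 = COGS $7,622 + ending $3,959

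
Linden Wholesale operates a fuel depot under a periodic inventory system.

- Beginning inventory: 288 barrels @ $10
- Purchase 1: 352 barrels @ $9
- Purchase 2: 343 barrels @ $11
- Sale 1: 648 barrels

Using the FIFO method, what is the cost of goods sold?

Sale 1 (648) [FIFO — oldest first]: 288 @ $10 + 352 @ $9 + 8 @ $11 = $6,136
Ending inventory: 335 @ $11 = $3,685
Check: goods available $9,821 = COGS $6,136 + ending $3,685

COGS = $6,136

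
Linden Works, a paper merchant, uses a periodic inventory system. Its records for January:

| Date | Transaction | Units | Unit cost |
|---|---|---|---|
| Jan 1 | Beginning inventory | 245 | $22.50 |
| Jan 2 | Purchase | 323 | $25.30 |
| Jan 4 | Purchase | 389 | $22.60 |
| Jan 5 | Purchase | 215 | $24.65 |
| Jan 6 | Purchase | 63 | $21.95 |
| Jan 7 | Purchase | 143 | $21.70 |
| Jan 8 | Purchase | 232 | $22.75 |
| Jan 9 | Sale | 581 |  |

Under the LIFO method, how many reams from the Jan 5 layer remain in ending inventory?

72

Jan 9, 581 sold [LIFO — newest first]: 232 @ $22.75 + 143 @ $21.70 + 63 @ $21.95 + 143 @ $24.65 = $13,288.90
Ending inventory: 245 @ $22.50 + 323 @ $25.30 + 389 @ $22.60 + 72 @ $24.65 = $24,250.60
Check: goods available $37,539.50 = COGS $13,288.90 + ending $24,250.60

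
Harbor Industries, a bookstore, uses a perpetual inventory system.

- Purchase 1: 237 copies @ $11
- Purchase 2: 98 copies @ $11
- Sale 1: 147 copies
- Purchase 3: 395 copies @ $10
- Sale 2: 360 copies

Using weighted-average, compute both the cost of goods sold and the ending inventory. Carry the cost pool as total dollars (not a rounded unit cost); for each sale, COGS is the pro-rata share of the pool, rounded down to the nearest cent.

After Purchase 1: 237 on hand, pool $2,607.00 (≈ $11.0000 each)
After Purchase 2: 335 on hand, pool $3,685.00 (≈ $11.0000 each)
Sale 1, sell 147: 147/335 × $3,685.00 → $1,617.00
After Purchase 3: 583 on hand, pool $6,018.00 (≈ $10.3225 each)
Sale 2, sell 360: 360/583 × $6,018.00 → $3,716.08
Total COGS = $1,617.00 + $3,716.08 = $5,333.08
Ending inventory (cost pool remaining) = $2,301.92

COGS = $5,333.08; ending inventory = $2,301.92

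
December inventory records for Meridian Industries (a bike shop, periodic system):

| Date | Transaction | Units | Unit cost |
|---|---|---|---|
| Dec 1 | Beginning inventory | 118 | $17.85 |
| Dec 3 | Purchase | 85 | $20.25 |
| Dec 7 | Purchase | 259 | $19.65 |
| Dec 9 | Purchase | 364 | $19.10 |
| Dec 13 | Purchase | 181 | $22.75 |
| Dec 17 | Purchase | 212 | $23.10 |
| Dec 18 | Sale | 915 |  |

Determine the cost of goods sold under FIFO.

COGS = $17,894.05

Dec 18, 915 sold [FIFO — oldest first]: 118 @ $17.85 + 85 @ $20.25 + 259 @ $19.65 + 364 @ $19.10 + 89 @ $22.75 = $17,894.05
Ending inventory: 92 @ $22.75 + 212 @ $23.10 = $6,990.20
Check: goods available $24,884.25 = COGS $17,894.05 + ending $6,990.20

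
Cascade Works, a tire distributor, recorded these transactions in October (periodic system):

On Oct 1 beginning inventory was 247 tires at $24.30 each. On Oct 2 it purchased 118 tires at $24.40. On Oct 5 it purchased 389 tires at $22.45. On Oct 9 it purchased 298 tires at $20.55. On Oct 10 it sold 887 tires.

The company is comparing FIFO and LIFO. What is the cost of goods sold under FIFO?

COGS = $20,347.50

FIFO COGS: 247 @ $24.30 + 118 @ $24.40 + 389 @ $22.45 + 133 @ $20.55 = $20,347.50
LIFO COGS: 298 @ $20.55 + 389 @ $22.45 + 118 @ $24.40 + 82 @ $24.30 = $19,728.75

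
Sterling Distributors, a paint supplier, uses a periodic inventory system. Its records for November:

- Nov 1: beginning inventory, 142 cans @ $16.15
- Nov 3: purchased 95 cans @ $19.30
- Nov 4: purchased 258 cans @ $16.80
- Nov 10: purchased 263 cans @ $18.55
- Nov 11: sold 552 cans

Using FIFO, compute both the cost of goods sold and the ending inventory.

Nov 11, 552 sold [FIFO — oldest first]: 142 @ $16.15 + 95 @ $19.30 + 258 @ $16.80 + 57 @ $18.55 = $9,518.55
Ending inventory: 206 @ $18.55 = $3,821.30

COGS = $9,518.55; ending inventory = $3,821.30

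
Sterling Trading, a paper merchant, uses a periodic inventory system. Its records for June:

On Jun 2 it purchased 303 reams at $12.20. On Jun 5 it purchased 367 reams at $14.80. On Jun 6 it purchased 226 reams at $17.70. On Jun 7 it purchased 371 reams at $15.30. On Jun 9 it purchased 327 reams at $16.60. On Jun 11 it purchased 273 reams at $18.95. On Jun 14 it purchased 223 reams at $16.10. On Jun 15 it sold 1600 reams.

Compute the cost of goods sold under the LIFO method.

COGS = $26,532.35

Jun 15, 1600 sold [LIFO — newest first]: 223 @ $16.10 + 273 @ $18.95 + 327 @ $16.60 + 371 @ $15.30 + 226 @ $17.70 + 180 @ $14.80 = $26,532.35
Ending inventory: 303 @ $12.20 + 187 @ $14.80 = $6,464.20
Check: goods available $32,996.55 = COGS $26,532.35 + ending $6,464.20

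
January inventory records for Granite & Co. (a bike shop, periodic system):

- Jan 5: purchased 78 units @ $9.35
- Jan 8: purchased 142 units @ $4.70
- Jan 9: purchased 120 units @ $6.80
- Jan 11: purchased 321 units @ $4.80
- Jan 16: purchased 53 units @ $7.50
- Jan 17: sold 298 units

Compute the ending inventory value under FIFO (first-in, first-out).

Ending inventory = $2,223.90

Jan 17, 298 sold [FIFO — oldest first]: 78 @ $9.35 + 142 @ $4.70 + 78 @ $6.80 = $1,927.10
Ending inventory: 42 @ $6.80 + 321 @ $4.80 + 53 @ $7.50 = $2,223.90
Check: goods available $4,151.00 = COGS $1,927.10 + ending $2,223.90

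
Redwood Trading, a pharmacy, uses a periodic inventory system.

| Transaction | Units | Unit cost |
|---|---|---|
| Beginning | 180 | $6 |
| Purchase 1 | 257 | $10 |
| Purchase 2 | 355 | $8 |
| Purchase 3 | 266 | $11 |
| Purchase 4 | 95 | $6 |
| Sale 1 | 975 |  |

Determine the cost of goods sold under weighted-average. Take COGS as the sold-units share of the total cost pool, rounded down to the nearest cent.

COGS = $8,444.36

Sale 1, sell 975: 975/1153 × $9,986.00 → $8,444.36
Ending inventory (cost pool remaining) = $1,541.64
Check: goods available $9,986.00 = COGS $8,444.36 + ending $1,541.64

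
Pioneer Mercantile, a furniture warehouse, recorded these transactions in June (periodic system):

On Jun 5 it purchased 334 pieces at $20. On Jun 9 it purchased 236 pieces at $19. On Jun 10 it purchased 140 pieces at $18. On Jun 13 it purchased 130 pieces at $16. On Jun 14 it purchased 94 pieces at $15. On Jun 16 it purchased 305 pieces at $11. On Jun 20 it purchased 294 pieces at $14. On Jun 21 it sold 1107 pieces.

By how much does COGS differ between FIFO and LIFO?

FIFO COGS: 334 @ $20 + 236 @ $19 + 140 @ $18 + 130 @ $16 + 94 @ $15 + 173 @ $11 = $19,077
LIFO COGS: 294 @ $14 + 305 @ $11 + 94 @ $15 + 130 @ $16 + 140 @ $18 + 144 @ $19 = $16,217
Difference = |$19,077 − $16,217| = $2,860

$2,860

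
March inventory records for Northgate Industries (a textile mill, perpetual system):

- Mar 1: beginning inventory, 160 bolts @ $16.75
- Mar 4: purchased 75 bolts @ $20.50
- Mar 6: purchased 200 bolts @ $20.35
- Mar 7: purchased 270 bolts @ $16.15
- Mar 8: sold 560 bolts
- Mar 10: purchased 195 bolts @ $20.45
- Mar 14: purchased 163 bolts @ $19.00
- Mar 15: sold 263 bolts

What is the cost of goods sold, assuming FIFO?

Mar 8, 560 sold [FIFO — oldest first]: 160 @ $16.75 + 75 @ $20.50 + 200 @ $20.35 + 125 @ $16.15 = $10,306.25
Mar 15, 263 sold [FIFO — oldest first]: 145 @ $16.15 + 118 @ $20.45 = $4,754.85
Total COGS = $10,306.25 + $4,754.85 = $15,061.10
Ending inventory: 77 @ $20.45 + 163 @ $19.00 = $4,671.65

COGS = $15,061.10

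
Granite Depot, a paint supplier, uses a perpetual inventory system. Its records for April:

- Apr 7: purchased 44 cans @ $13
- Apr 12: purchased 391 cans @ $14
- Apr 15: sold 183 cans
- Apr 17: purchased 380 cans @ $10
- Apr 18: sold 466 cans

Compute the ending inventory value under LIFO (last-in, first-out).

Ending inventory = $2,280

Apr 15, 183 sold [LIFO — newest first]: 183 @ $14 = $2,562
Apr 18, 466 sold [LIFO — newest first]: 380 @ $10 + 86 @ $14 = $5,004
Total COGS = $2,562 + $5,004 = $7,566
Ending inventory: 44 @ $13 + 122 @ $14 = $2,280
Check: goods available $9,846 = COGS $7,566 + ending $2,280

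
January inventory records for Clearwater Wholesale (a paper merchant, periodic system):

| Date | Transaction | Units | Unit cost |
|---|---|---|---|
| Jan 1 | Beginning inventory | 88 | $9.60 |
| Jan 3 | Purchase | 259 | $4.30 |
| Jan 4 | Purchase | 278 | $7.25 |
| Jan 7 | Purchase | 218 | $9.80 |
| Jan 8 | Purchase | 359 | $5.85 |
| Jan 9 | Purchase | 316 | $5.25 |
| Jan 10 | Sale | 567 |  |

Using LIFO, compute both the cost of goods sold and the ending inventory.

COGS = $3,127.35; ending inventory = $6,742.20

Jan 10, 567 sold [LIFO — newest first]: 316 @ $5.25 + 251 @ $5.85 = $3,127.35
Ending inventory: 88 @ $9.60 + 259 @ $4.30 + 278 @ $7.25 + 218 @ $9.80 + 108 @ $5.85 = $6,742.20
Check: goods available $9,869.55 = COGS $3,127.35 + ending $6,742.20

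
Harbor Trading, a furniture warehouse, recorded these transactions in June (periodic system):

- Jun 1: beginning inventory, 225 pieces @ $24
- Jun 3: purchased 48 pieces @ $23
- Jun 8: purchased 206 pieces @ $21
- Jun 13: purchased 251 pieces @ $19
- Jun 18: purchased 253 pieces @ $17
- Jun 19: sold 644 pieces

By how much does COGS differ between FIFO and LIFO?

FIFO COGS: 225 @ $24 + 48 @ $23 + 206 @ $21 + 165 @ $19 = $13,965
LIFO COGS: 253 @ $17 + 251 @ $19 + 140 @ $21 = $12,010
Difference = |$13,965 − $12,010| = $1,955

$1,955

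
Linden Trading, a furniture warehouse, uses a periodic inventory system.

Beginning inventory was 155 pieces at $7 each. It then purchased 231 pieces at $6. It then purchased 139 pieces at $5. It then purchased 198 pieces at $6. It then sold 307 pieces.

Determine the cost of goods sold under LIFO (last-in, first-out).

Sale 1 (307) [LIFO — newest first]: 198 @ $6 + 109 @ $5 = $1,733
Ending inventory: 155 @ $7 + 231 @ $6 + 30 @ $5 = $2,621

COGS = $1,733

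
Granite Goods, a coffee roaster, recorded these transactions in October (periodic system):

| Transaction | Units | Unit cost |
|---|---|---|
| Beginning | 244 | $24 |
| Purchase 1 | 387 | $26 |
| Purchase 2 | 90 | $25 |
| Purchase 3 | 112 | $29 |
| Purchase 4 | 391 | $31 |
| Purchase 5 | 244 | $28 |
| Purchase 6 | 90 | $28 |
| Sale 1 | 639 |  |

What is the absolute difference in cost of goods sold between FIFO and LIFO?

FIFO COGS: 244 @ $24 + 387 @ $26 + 8 @ $25 = $16,118
LIFO COGS: 90 @ $28 + 244 @ $28 + 305 @ $31 = $18,807
Difference = |$16,118 − $18,807| = $2,689

$2,689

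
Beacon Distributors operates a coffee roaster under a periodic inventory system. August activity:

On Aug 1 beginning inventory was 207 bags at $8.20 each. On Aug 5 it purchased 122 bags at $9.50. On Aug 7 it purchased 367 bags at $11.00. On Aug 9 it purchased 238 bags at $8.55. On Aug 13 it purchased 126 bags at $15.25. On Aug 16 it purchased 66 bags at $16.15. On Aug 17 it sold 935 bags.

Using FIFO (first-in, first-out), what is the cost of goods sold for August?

Aug 17, 935 sold [FIFO — oldest first]: 207 @ $8.20 + 122 @ $9.50 + 367 @ $11.00 + 238 @ $8.55 + 1 @ $15.25 = $8,943.55
Ending inventory: 125 @ $15.25 + 66 @ $16.15 = $2,972.15

COGS = $8,943.55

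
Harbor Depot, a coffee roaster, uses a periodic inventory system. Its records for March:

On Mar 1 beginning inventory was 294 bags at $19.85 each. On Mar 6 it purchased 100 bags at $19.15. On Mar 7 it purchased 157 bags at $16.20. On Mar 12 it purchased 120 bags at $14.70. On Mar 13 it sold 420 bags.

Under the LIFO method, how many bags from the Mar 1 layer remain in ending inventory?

Mar 13, 420 sold [LIFO — newest first]: 120 @ $14.70 + 157 @ $16.20 + 100 @ $19.15 + 43 @ $19.85 = $7,075.95
Ending inventory: 251 @ $19.85 = $4,982.35

251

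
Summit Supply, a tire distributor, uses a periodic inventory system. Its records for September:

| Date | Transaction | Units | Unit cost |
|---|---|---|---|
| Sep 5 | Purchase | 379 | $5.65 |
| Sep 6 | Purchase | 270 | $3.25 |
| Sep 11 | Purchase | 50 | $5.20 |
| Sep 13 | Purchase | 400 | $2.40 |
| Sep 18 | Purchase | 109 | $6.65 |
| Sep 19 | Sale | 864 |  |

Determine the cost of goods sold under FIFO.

COGS = $3,674.85

Sep 19, 864 sold [FIFO — oldest first]: 379 @ $5.65 + 270 @ $3.25 + 50 @ $5.20 + 165 @ $2.40 = $3,674.85
Ending inventory: 235 @ $2.40 + 109 @ $6.65 = $1,288.85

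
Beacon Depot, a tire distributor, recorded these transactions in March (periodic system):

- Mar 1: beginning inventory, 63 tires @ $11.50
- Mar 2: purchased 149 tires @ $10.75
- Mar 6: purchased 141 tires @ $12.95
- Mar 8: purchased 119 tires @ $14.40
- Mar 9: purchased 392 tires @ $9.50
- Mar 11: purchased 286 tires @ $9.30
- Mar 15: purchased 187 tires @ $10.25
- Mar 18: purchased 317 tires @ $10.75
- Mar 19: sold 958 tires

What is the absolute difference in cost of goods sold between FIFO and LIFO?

FIFO COGS: 63 @ $11.50 + 149 @ $10.75 + 141 @ $12.95 + 119 @ $14.40 + 392 @ $9.50 + 94 @ $9.30 = $10,464.00
LIFO COGS: 317 @ $10.75 + 187 @ $10.25 + 286 @ $9.30 + 168 @ $9.50 = $9,580.30
Difference = |$10,464.00 − $9,580.30| = $883.70

$883.70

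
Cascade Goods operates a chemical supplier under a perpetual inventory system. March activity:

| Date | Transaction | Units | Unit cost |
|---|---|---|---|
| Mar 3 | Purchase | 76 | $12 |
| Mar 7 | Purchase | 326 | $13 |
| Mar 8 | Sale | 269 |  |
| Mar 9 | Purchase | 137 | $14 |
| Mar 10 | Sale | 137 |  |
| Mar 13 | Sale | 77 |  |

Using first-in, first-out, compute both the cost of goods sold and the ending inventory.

Mar 8, 269 sold [FIFO — oldest first]: 76 @ $12 + 193 @ $13 = $3,421
Mar 10, 137 sold [FIFO — oldest first]: 133 @ $13 + 4 @ $14 = $1,785
Mar 13, 77 sold [FIFO — oldest first]: 77 @ $14 = $1,078
Total COGS = $3,421 + $1,785 + $1,078 = $6,284
Ending inventory: 56 @ $14 = $784

COGS = $6,284; ending inventory = $784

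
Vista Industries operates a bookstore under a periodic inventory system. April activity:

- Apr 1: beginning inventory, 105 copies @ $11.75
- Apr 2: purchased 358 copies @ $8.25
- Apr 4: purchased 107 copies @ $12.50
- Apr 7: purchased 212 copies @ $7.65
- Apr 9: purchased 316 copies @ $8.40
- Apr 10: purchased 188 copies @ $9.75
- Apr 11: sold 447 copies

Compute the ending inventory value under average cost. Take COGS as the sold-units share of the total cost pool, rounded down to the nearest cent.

Ending inventory = $7,590.12

Apr 11, sell 447: 447/1286 × $11,633.95 → $4,043.83
Ending inventory (cost pool remaining) = $7,590.12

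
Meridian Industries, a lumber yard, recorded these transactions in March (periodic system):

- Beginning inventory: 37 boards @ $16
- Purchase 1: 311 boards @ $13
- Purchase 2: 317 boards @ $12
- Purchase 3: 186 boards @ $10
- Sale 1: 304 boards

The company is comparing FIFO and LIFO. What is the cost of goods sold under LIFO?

COGS = $3,276

FIFO COGS: 37 @ $16 + 267 @ $13 = $4,063
LIFO COGS: 186 @ $10 + 118 @ $12 = $3,276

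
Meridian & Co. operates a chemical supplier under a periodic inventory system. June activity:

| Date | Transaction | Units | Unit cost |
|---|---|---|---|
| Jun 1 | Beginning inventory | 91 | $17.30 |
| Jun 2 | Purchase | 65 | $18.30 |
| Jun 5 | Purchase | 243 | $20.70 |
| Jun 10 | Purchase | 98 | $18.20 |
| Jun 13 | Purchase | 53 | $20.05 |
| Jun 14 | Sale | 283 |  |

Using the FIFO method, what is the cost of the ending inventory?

Jun 14, 283 sold [FIFO — oldest first]: 91 @ $17.30 + 65 @ $18.30 + 127 @ $20.70 = $5,392.70
Ending inventory: 116 @ $20.70 + 98 @ $18.20 + 53 @ $20.05 = $5,247.45
Check: goods available $10,640.15 = COGS $5,392.70 + ending $5,247.45

Ending inventory = $5,247.45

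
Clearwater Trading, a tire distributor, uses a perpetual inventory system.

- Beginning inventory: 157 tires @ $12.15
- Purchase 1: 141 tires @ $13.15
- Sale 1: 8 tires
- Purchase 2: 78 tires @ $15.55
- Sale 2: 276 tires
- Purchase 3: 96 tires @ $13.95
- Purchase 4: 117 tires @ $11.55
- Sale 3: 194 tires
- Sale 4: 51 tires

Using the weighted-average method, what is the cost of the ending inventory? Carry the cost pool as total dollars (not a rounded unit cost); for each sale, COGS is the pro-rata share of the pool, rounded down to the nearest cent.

After Beginning: 157 on hand, pool $1,907.55 (≈ $12.1500 each)
After Purchase 1: 298 on hand, pool $3,761.70 (≈ $12.6232 each)
Sale 1, sell 8: 8/298 × $3,761.70 → $100.98
After Purchase 2: 368 on hand, pool $4,873.62 (≈ $13.2435 each)
Sale 2, sell 276: 276/368 × $4,873.62 → $3,655.21
After Purchase 3: 188 on hand, pool $2,557.61 (≈ $13.6043 each)
After Purchase 4: 305 on hand, pool $3,908.96 (≈ $12.8163 each)
Sale 3, sell 194: 194/305 × $3,908.96 → $2,486.35
Sale 4, sell 51: 51/111 × $1,422.61 → $653.63
Total COGS = $100.98 + $3,655.21 + $2,486.35 + $653.63 = $6,896.17
Ending inventory (cost pool remaining) = $768.98

Ending inventory = $768.98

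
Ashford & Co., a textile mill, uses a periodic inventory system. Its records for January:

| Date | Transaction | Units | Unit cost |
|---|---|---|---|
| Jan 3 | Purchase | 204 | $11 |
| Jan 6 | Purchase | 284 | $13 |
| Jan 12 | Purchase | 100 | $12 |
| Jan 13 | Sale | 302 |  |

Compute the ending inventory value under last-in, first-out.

Jan 13, 302 sold [LIFO — newest first]: 100 @ $12 + 202 @ $13 = $3,826
Ending inventory: 204 @ $11 + 82 @ $13 = $3,310

Ending inventory = $3,310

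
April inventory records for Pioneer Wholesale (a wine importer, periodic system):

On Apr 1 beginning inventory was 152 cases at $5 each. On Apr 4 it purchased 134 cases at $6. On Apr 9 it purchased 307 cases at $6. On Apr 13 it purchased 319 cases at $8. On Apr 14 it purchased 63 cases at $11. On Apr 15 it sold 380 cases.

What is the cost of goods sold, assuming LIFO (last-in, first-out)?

Apr 15, 380 sold [LIFO — newest first]: 63 @ $11 + 317 @ $8 = $3,229
Ending inventory: 152 @ $5 + 134 @ $6 + 307 @ $6 + 2 @ $8 = $3,422

COGS = $3,229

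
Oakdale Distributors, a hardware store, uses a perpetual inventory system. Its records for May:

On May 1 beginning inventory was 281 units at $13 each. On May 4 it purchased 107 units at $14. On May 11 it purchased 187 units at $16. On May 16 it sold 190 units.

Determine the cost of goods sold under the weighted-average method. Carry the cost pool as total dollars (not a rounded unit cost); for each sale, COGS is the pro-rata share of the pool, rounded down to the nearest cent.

COGS = $2,690.73

After May 1: 281 on hand, pool $3,653.00 (≈ $13.0000 each)
After May 4: 388 on hand, pool $5,151.00 (≈ $13.2758 each)
After May 11: 575 on hand, pool $8,143.00 (≈ $14.1617 each)
May 16, sell 190: 190/575 × $8,143.00 → $2,690.73
Ending inventory (cost pool remaining) = $5,452.27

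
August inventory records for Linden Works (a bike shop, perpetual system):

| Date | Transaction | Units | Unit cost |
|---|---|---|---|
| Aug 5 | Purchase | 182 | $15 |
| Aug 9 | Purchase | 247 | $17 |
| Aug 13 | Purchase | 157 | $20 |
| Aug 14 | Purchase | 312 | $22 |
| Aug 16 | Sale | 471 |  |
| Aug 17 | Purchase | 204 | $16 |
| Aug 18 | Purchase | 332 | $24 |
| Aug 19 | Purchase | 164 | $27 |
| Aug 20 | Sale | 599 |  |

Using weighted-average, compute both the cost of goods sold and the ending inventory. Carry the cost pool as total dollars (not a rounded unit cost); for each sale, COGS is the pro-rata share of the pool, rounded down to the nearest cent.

COGS = $21,484.07; ending inventory = $11,108.93

After Aug 5: 182 on hand, pool $2,730.00 (≈ $15.0000 each)
After Aug 9: 429 on hand, pool $6,929.00 (≈ $16.1515 each)
After Aug 13: 586 on hand, pool $10,069.00 (≈ $17.1826 each)
After Aug 14: 898 on hand, pool $16,933.00 (≈ $18.8563 each)
Aug 16, sell 471: 471/898 × $16,933.00 → $8,881.33
After Aug 17: 631 on hand, pool $11,315.67 (≈ $17.9329 each)
After Aug 18: 963 on hand, pool $19,283.67 (≈ $20.0246 each)
After Aug 19: 1127 on hand, pool $23,711.67 (≈ $21.0396 each)
Aug 20, sell 599: 599/1127 × $23,711.67 → $12,602.74
Total COGS = $8,881.33 + $12,602.74 = $21,484.07
Ending inventory (cost pool remaining) = $11,108.93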